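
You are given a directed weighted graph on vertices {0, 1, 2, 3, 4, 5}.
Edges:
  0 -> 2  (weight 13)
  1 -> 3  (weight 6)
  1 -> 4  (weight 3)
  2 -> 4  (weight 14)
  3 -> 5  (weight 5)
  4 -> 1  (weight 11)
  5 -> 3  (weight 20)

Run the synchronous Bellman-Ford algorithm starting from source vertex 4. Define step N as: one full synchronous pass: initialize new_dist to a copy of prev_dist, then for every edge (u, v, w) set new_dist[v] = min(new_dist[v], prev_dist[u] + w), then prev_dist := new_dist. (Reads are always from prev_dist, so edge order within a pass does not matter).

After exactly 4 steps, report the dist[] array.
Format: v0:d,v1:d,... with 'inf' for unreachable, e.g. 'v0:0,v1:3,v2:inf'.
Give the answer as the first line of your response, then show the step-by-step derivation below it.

v0:inf,v1:11,v2:inf,v3:17,v4:0,v5:22

step 1: dist = v0:inf,v1:11,v2:inf,v3:inf,v4:0,v5:inf
step 2: dist = v0:inf,v1:11,v2:inf,v3:17,v4:0,v5:inf
step 3: dist = v0:inf,v1:11,v2:inf,v3:17,v4:0,v5:22
step 4: dist = v0:inf,v1:11,v2:inf,v3:17,v4:0,v5:22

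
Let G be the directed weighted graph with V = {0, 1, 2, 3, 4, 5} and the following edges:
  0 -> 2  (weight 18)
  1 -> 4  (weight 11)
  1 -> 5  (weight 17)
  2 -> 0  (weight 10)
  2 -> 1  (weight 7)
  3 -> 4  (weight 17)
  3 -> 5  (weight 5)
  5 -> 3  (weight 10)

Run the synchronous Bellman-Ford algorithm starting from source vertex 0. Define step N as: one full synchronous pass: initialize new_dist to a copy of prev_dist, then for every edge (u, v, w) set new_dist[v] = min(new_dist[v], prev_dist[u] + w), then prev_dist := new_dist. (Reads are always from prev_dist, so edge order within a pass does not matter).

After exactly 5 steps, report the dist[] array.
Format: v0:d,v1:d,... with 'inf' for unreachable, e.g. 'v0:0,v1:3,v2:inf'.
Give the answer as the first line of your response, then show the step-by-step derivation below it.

v0:0,v1:25,v2:18,v3:52,v4:36,v5:42

step 1: dist = v0:0,v1:inf,v2:18,v3:inf,v4:inf,v5:inf
step 2: dist = v0:0,v1:25,v2:18,v3:inf,v4:inf,v5:inf
step 3: dist = v0:0,v1:25,v2:18,v3:inf,v4:36,v5:42
step 4: dist = v0:0,v1:25,v2:18,v3:52,v4:36,v5:42
step 5: dist = v0:0,v1:25,v2:18,v3:52,v4:36,v5:42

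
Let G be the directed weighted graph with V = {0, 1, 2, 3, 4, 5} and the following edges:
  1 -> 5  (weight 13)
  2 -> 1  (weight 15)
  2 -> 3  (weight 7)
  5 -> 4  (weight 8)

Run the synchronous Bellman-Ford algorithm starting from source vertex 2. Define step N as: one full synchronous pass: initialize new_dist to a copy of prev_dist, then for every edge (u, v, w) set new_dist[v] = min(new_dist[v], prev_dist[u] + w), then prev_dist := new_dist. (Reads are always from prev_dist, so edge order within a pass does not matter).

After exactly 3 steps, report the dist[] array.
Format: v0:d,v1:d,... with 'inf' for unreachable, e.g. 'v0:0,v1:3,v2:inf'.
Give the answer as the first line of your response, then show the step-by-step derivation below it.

v0:inf,v1:15,v2:0,v3:7,v4:36,v5:28

step 1: dist = v0:inf,v1:15,v2:0,v3:7,v4:inf,v5:inf
step 2: dist = v0:inf,v1:15,v2:0,v3:7,v4:inf,v5:28
step 3: dist = v0:inf,v1:15,v2:0,v3:7,v4:36,v5:28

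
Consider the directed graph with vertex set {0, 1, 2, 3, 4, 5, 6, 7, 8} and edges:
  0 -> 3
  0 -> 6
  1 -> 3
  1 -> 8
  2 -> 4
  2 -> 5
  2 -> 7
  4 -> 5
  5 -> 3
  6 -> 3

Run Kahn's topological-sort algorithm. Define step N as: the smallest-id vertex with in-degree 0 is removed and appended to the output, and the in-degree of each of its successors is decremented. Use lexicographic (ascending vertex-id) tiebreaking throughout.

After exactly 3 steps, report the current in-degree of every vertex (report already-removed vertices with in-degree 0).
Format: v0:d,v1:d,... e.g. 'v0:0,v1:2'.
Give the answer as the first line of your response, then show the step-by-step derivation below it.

v0:0,v1:0,v2:0,v3:2,v4:0,v5:1,v6:0,v7:0,v8:0

step 1: output 0; order=[0]; indeg=(0,0,0,3,1,2,0,1,1)
step 2: output 1; order=[0,1]; indeg=(0,0,0,2,1,2,0,1,0)
step 3: output 2; order=[0,1,2]; indeg=(0,0,0,2,0,1,0,0,0)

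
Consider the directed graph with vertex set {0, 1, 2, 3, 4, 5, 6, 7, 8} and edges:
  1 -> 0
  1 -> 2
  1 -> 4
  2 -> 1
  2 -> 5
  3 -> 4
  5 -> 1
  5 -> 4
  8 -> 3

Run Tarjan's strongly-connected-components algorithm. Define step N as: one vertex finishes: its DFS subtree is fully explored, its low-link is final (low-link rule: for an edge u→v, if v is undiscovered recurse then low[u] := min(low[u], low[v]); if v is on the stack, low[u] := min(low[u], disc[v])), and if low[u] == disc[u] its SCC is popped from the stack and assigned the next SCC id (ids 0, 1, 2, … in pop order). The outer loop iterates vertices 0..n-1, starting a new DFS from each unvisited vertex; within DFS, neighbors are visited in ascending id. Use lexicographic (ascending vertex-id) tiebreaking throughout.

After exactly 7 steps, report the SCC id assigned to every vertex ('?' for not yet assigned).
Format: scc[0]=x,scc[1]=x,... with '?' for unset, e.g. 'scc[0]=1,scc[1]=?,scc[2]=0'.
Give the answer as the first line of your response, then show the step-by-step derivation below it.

scc[0]=0,scc[1]=2,scc[2]=2,scc[3]=3,scc[4]=1,scc[5]=2,scc[6]=4,scc[7]=?,scc[8]=?

step 1: low=(low[0]=0,low[1]=?,low[2]=?,low[3]=?,low[4]=?,low[5]=?,low[6]=?,low[7]=?,low[8]=?); scc=(scc[0]=0,scc[1]=?,scc[2]=?,scc[3]=?,scc[4]=?,scc[5]=?,scc[6]=?,scc[7]=?,scc[8]=?)
step 2: low=(low[0]=0,low[1]=1,low[2]=1,low[3]=?,low[4]=4,low[5]=1,low[6]=?,low[7]=?,low[8]=?); scc=(scc[0]=0,scc[1]=?,scc[2]=?,scc[3]=?,scc[4]=1,scc[5]=?,scc[6]=?,scc[7]=?,scc[8]=?)
step 3: low=(low[0]=0,low[1]=1,low[2]=1,low[3]=?,low[4]=4,low[5]=1,low[6]=?,low[7]=?,low[8]=?); scc=(scc[0]=0,scc[1]=?,scc[2]=?,scc[3]=?,scc[4]=1,scc[5]=?,scc[6]=?,scc[7]=?,scc[8]=?)
step 4: low=(low[0]=0,low[1]=1,low[2]=1,low[3]=?,low[4]=4,low[5]=1,low[6]=?,low[7]=?,low[8]=?); scc=(scc[0]=0,scc[1]=?,scc[2]=?,scc[3]=?,scc[4]=1,scc[5]=?,scc[6]=?,scc[7]=?,scc[8]=?)
step 5: low=(low[0]=0,low[1]=1,low[2]=1,low[3]=?,low[4]=4,low[5]=1,low[6]=?,low[7]=?,low[8]=?); scc=(scc[0]=0,scc[1]=2,scc[2]=2,scc[3]=?,scc[4]=1,scc[5]=2,scc[6]=?,scc[7]=?,scc[8]=?)
step 6: low=(low[0]=0,low[1]=1,low[2]=1,low[3]=5,low[4]=4,low[5]=1,low[6]=?,low[7]=?,low[8]=?); scc=(scc[0]=0,scc[1]=2,scc[2]=2,scc[3]=3,scc[4]=1,scc[5]=2,scc[6]=?,scc[7]=?,scc[8]=?)
step 7: low=(low[0]=0,low[1]=1,low[2]=1,low[3]=5,low[4]=4,low[5]=1,low[6]=6,low[7]=?,low[8]=?); scc=(scc[0]=0,scc[1]=2,scc[2]=2,scc[3]=3,scc[4]=1,scc[5]=2,scc[6]=4,scc[7]=?,scc[8]=?)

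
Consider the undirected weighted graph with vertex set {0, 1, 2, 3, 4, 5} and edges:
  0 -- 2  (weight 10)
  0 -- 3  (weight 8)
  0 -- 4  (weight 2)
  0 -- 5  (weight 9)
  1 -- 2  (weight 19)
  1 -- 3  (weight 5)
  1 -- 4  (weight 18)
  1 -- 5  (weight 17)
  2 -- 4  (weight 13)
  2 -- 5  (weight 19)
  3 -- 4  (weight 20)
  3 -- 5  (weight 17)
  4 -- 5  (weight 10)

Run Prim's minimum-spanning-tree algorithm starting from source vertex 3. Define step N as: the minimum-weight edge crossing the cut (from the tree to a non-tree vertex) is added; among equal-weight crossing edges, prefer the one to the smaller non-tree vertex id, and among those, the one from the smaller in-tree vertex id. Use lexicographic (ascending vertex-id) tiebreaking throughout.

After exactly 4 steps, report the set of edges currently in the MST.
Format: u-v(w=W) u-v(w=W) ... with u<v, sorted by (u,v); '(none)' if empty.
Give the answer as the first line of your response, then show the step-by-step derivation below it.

0-3(w=8) 0-4(w=2) 0-5(w=9) 1-3(w=5)

step 1: add edge 1-3 (w=5); MST = {1-3(w=5)}
step 2: add edge 0-3 (w=8); MST = {0-3(w=8) 1-3(w=5)}
step 3: add edge 0-4 (w=2); MST = {0-3(w=8) 0-4(w=2) 1-3(w=5)}
step 4: add edge 0-5 (w=9); MST = {0-3(w=8) 0-4(w=2) 0-5(w=9) 1-3(w=5)}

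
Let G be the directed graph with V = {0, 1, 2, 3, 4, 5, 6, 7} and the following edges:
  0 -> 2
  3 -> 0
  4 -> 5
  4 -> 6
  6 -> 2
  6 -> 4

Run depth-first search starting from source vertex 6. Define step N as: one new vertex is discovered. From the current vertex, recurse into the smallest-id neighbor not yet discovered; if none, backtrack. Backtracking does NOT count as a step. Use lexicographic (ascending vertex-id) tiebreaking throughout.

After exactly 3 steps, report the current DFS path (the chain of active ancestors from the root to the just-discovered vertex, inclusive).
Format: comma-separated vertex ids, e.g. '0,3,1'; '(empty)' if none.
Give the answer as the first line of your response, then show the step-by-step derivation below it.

6,4

step 1: discover 6; path=6; order=6
step 2: discover 2; path=6>2; order=6,2
step 3: discover 4; path=6>4; order=6,2,4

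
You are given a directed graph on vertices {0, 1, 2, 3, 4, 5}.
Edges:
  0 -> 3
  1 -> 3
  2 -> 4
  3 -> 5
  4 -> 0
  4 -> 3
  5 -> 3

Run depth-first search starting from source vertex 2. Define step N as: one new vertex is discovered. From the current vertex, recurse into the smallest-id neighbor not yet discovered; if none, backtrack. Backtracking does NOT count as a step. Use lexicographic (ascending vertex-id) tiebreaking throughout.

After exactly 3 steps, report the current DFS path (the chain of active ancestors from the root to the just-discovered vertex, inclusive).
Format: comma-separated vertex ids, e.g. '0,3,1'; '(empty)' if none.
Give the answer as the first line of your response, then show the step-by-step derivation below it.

2,4,0

step 1: discover 2; path=2; order=2
step 2: discover 4; path=2>4; order=2,4
step 3: discover 0; path=2>4>0; order=2,4,0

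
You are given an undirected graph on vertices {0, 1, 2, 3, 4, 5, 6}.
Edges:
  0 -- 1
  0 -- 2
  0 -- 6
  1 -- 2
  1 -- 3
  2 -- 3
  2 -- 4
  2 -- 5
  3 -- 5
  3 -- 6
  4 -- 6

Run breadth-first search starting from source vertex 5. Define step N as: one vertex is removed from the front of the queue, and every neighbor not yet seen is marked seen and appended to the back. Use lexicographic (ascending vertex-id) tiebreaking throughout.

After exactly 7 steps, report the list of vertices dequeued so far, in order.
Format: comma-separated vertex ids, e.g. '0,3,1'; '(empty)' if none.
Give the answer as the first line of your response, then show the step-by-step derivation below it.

5,2,3,0,1,4,6

step 1: dequeue 5; queue=[2,3]; order=5
step 2: dequeue 2; queue=[3,0,1,4]; order=5,2
step 3: dequeue 3; queue=[0,1,4,6]; order=5,2,3
step 4: dequeue 0; queue=[1,4,6]; order=5,2,3,0
step 5: dequeue 1; queue=[4,6]; order=5,2,3,0,1
step 6: dequeue 4; queue=[6]; order=5,2,3,0,1,4
step 7: dequeue 6; queue=[(empty)]; order=5,2,3,0,1,4,6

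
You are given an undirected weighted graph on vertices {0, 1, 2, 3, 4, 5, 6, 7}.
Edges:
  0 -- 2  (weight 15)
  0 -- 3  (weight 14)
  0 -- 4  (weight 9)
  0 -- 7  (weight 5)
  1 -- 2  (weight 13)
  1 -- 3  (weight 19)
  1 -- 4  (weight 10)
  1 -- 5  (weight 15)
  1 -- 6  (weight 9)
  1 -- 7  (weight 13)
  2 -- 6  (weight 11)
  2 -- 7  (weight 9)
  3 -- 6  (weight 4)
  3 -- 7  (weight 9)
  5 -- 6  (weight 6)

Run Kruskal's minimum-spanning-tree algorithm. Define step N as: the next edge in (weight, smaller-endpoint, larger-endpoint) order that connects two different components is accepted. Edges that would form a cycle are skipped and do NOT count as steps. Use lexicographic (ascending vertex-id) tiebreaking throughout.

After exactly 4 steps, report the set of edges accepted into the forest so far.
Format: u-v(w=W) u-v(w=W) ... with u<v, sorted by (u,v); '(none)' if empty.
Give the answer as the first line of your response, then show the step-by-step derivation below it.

0-4(w=9) 0-7(w=5) 3-6(w=4) 5-6(w=6)

step 1: add edge 3-6 (w=4); MST = {3-6(w=4)}
step 2: add edge 0-7 (w=5); MST = {0-7(w=5) 3-6(w=4)}
step 3: add edge 5-6 (w=6); MST = {0-7(w=5) 3-6(w=4) 5-6(w=6)}
step 4: add edge 0-4 (w=9); MST = {0-4(w=9) 0-7(w=5) 3-6(w=4) 5-6(w=6)}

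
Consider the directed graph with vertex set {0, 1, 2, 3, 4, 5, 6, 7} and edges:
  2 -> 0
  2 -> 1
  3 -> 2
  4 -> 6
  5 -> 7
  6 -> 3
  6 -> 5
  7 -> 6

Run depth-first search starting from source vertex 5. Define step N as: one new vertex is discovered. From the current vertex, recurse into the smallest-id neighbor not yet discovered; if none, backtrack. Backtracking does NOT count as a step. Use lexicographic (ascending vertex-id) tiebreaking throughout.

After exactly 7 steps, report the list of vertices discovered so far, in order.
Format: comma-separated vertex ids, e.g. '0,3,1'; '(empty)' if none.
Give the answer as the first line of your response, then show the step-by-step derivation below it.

5,7,6,3,2,0,1

step 1: discover 5; path=5; order=5
step 2: discover 7; path=5>7; order=5,7
step 3: discover 6; path=5>7>6; order=5,7,6
step 4: discover 3; path=5>7>6>3; order=5,7,6,3
step 5: discover 2; path=5>7>6>3>2; order=5,7,6,3,2
step 6: discover 0; path=5>7>6>3>2>0; order=5,7,6,3,2,0
step 7: discover 1; path=5>7>6>3>2>1; order=5,7,6,3,2,0,1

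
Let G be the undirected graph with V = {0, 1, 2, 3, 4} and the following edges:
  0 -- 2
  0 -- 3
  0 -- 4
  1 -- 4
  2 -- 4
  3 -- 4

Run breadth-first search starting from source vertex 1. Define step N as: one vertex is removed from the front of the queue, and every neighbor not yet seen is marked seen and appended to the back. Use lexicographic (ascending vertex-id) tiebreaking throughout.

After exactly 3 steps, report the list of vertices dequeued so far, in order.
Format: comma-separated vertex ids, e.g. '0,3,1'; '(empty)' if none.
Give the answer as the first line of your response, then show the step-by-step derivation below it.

1,4,0

step 1: dequeue 1; queue=[4]; order=1
step 2: dequeue 4; queue=[0,2,3]; order=1,4
step 3: dequeue 0; queue=[2,3]; order=1,4,0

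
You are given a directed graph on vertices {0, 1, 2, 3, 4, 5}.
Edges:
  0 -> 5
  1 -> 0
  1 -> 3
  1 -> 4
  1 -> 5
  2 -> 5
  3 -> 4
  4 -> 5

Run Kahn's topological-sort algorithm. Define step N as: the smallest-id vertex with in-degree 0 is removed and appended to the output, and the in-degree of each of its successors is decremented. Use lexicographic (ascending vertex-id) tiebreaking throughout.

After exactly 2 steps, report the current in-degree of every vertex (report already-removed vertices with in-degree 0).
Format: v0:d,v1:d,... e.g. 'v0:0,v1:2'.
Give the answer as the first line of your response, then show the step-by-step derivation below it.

v0:0,v1:0,v2:0,v3:0,v4:1,v5:2

step 1: output 1; order=[1]; indeg=(0,0,0,0,1,3)
step 2: output 0; order=[1,0]; indeg=(0,0,0,0,1,2)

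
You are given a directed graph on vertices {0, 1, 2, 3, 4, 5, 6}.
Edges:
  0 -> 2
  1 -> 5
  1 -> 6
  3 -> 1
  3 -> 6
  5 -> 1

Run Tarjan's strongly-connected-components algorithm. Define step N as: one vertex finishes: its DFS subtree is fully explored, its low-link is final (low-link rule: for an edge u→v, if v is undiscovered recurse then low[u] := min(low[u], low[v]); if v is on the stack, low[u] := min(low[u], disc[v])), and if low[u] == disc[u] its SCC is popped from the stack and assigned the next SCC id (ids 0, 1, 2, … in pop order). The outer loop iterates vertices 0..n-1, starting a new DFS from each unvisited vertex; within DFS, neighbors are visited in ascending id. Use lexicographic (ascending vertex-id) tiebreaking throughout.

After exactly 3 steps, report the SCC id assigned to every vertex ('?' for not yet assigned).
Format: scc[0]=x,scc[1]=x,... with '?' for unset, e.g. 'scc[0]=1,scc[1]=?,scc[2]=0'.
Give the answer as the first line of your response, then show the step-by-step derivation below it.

scc[0]=1,scc[1]=?,scc[2]=0,scc[3]=?,scc[4]=?,scc[5]=?,scc[6]=?

step 1: low=(low[0]=0,low[1]=?,low[2]=1,low[3]=?,low[4]=?,low[5]=?,low[6]=?); scc=(scc[0]=?,scc[1]=?,scc[2]=0,scc[3]=?,scc[4]=?,scc[5]=?,scc[6]=?)
step 2: low=(low[0]=0,low[1]=?,low[2]=1,low[3]=?,low[4]=?,low[5]=?,low[6]=?); scc=(scc[0]=1,scc[1]=?,scc[2]=0,scc[3]=?,scc[4]=?,scc[5]=?,scc[6]=?)
step 3: low=(low[0]=0,low[1]=2,low[2]=1,low[3]=?,low[4]=?,low[5]=2,low[6]=?); scc=(scc[0]=1,scc[1]=?,scc[2]=0,scc[3]=?,scc[4]=?,scc[5]=?,scc[6]=?)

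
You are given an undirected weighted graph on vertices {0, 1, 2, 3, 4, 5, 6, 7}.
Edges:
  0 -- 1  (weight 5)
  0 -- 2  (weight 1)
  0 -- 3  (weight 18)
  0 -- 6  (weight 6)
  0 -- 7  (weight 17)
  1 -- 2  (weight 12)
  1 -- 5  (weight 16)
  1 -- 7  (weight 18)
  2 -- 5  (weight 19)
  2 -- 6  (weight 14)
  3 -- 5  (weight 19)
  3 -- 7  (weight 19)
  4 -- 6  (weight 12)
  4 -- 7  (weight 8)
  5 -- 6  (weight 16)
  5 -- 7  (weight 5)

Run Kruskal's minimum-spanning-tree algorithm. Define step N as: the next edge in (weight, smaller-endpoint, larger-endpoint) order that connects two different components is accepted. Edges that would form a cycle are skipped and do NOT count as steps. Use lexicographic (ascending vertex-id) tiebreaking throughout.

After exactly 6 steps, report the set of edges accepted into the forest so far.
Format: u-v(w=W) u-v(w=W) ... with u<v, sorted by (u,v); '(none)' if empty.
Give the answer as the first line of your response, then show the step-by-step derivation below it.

0-1(w=5) 0-2(w=1) 0-6(w=6) 4-6(w=12) 4-7(w=8) 5-7(w=5)

step 1: add edge 0-2 (w=1); MST = {0-2(w=1)}
step 2: add edge 0-1 (w=5); MST = {0-1(w=5) 0-2(w=1)}
step 3: add edge 5-7 (w=5); MST = {0-1(w=5) 0-2(w=1) 5-7(w=5)}
step 4: add edge 0-6 (w=6); MST = {0-1(w=5) 0-2(w=1) 0-6(w=6) 5-7(w=5)}
step 5: add edge 4-7 (w=8); MST = {0-1(w=5) 0-2(w=1) 0-6(w=6) 4-7(w=8) 5-7(w=5)}
step 6: add edge 4-6 (w=12); MST = {0-1(w=5) 0-2(w=1) 0-6(w=6) 4-6(w=12) 4-7(w=8) 5-7(w=5)}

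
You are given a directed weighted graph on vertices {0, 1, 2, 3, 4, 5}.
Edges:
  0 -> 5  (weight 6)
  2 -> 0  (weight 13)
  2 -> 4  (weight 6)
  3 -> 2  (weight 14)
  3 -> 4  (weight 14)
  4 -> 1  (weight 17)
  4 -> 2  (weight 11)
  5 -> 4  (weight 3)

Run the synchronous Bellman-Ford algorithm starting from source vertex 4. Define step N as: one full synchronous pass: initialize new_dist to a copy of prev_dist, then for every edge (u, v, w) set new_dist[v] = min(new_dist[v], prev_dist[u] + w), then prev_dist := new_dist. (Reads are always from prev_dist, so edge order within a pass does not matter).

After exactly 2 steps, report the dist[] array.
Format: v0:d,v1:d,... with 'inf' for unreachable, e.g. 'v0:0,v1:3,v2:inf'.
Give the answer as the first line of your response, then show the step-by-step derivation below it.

v0:24,v1:17,v2:11,v3:inf,v4:0,v5:inf

step 1: dist = v0:inf,v1:17,v2:11,v3:inf,v4:0,v5:inf
step 2: dist = v0:24,v1:17,v2:11,v3:inf,v4:0,v5:inf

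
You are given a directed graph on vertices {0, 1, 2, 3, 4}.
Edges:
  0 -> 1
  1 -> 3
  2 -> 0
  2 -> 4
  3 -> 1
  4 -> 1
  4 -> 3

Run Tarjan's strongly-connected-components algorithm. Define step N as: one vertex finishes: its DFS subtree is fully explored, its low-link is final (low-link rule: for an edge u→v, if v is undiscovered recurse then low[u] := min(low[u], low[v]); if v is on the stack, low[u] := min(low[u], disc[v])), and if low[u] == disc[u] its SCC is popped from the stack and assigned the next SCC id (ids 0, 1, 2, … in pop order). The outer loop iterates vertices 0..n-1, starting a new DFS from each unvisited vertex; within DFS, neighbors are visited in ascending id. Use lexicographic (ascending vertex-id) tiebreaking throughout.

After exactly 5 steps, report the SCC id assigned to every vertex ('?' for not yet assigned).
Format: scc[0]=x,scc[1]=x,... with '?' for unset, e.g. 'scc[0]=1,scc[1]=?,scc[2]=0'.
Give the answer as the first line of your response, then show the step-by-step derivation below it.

scc[0]=1,scc[1]=0,scc[2]=3,scc[3]=0,scc[4]=2

step 1: low=(low[0]=0,low[1]=1,low[2]=?,low[3]=1,low[4]=?); scc=(scc[0]=?,scc[1]=?,scc[2]=?,scc[3]=?,scc[4]=?)
step 2: low=(low[0]=0,low[1]=1,low[2]=?,low[3]=1,low[4]=?); scc=(scc[0]=?,scc[1]=0,scc[2]=?,scc[3]=0,scc[4]=?)
step 3: low=(low[0]=0,low[1]=1,low[2]=?,low[3]=1,low[4]=?); scc=(scc[0]=1,scc[1]=0,scc[2]=?,scc[3]=0,scc[4]=?)
step 4: low=(low[0]=0,low[1]=1,low[2]=3,low[3]=1,low[4]=4); scc=(scc[0]=1,scc[1]=0,scc[2]=?,scc[3]=0,scc[4]=2)
step 5: low=(low[0]=0,low[1]=1,low[2]=3,low[3]=1,low[4]=4); scc=(scc[0]=1,scc[1]=0,scc[2]=3,scc[3]=0,scc[4]=2)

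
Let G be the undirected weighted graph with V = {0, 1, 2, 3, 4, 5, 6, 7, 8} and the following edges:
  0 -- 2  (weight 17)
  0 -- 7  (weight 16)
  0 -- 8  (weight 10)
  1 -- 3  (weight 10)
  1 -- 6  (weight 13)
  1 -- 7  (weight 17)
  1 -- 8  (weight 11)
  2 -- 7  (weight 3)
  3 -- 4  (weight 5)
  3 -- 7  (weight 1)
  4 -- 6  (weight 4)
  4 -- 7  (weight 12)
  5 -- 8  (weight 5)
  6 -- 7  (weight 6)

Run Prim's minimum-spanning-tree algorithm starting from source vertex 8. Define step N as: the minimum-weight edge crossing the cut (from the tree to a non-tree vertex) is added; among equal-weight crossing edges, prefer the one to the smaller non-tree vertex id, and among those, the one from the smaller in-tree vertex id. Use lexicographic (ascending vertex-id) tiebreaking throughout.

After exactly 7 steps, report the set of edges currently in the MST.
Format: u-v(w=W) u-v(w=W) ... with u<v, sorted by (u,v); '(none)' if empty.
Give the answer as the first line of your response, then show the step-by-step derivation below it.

0-8(w=10) 1-3(w=10) 1-8(w=11) 2-7(w=3) 3-4(w=5) 3-7(w=1) 5-8(w=5)

step 1: add edge 5-8 (w=5); MST = {5-8(w=5)}
step 2: add edge 0-8 (w=10); MST = {0-8(w=10) 5-8(w=5)}
step 3: add edge 1-8 (w=11); MST = {0-8(w=10) 1-8(w=11) 5-8(w=5)}
step 4: add edge 1-3 (w=10); MST = {0-8(w=10) 1-3(w=10) 1-8(w=11) 5-8(w=5)}
step 5: add edge 3-7 (w=1); MST = {0-8(w=10) 1-3(w=10) 1-8(w=11) 3-7(w=1) 5-8(w=5)}
step 6: add edge 2-7 (w=3); MST = {0-8(w=10) 1-3(w=10) 1-8(w=11) 2-7(w=3) 3-7(w=1) 5-8(w=5)}
step 7: add edge 3-4 (w=5); MST = {0-8(w=10) 1-3(w=10) 1-8(w=11) 2-7(w=3) 3-4(w=5) 3-7(w=1) 5-8(w=5)}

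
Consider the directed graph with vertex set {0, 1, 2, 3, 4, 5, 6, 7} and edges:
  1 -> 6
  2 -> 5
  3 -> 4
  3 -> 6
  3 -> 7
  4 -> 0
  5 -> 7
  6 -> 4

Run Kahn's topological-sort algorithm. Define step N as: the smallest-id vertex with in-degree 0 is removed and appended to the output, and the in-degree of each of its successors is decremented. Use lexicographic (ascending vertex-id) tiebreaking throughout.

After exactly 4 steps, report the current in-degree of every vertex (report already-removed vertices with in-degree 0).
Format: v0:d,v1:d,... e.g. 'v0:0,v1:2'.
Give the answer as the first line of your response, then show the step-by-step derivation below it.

v0:1,v1:0,v2:0,v3:0,v4:1,v5:0,v6:0,v7:0

step 1: output 1; order=[1]; indeg=(1,0,0,0,2,1,1,2)
step 2: output 2; order=[1,2]; indeg=(1,0,0,0,2,0,1,2)
step 3: output 3; order=[1,2,3]; indeg=(1,0,0,0,1,0,0,1)
step 4: output 5; order=[1,2,3,5]; indeg=(1,0,0,0,1,0,0,0)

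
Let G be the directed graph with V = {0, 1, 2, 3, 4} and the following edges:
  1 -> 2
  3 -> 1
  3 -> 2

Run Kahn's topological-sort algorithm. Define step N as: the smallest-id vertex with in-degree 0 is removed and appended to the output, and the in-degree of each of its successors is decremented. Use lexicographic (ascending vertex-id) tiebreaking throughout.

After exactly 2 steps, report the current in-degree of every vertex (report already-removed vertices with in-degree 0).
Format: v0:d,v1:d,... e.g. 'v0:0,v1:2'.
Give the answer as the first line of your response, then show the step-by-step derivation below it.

v0:0,v1:0,v2:1,v3:0,v4:0

step 1: output 0; order=[0]; indeg=(0,1,2,0,0)
step 2: output 3; order=[0,3]; indeg=(0,0,1,0,0)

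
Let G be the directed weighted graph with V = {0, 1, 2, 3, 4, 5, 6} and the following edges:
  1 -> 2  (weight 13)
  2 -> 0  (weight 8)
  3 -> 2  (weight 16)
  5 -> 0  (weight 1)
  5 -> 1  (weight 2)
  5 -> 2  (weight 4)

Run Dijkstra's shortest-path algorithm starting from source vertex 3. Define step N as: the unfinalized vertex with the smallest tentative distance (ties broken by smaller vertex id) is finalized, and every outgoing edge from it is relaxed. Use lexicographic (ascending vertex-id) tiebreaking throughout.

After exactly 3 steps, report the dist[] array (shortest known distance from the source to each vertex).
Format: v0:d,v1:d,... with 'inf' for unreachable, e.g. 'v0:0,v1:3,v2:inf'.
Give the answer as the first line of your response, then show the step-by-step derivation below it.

v0:24,v1:inf,v2:16,v3:0,v4:inf,v5:inf,v6:inf

step 1: dist = v0:inf,v1:inf,v2:16,v3:0,v4:inf,v5:inf,v6:inf
step 2: dist = v0:24,v1:inf,v2:16,v3:0,v4:inf,v5:inf,v6:inf
step 3: dist = v0:24,v1:inf,v2:16,v3:0,v4:inf,v5:inf,v6:inf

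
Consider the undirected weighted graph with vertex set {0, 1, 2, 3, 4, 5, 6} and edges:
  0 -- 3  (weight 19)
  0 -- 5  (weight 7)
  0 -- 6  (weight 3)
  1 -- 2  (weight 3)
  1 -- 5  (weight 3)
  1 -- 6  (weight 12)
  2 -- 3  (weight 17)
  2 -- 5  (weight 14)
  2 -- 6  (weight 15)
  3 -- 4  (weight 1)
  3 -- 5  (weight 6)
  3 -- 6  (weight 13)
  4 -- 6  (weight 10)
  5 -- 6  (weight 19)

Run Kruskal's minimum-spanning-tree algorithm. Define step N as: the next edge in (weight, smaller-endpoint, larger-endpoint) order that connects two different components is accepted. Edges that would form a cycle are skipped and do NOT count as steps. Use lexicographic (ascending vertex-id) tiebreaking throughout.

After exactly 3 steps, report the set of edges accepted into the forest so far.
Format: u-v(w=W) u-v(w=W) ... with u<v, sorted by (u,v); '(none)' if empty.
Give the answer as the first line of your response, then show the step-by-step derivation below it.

0-6(w=3) 1-2(w=3) 3-4(w=1)

step 1: add edge 3-4 (w=1); MST = {3-4(w=1)}
step 2: add edge 0-6 (w=3); MST = {0-6(w=3) 3-4(w=1)}
step 3: add edge 1-2 (w=3); MST = {0-6(w=3) 1-2(w=3) 3-4(w=1)}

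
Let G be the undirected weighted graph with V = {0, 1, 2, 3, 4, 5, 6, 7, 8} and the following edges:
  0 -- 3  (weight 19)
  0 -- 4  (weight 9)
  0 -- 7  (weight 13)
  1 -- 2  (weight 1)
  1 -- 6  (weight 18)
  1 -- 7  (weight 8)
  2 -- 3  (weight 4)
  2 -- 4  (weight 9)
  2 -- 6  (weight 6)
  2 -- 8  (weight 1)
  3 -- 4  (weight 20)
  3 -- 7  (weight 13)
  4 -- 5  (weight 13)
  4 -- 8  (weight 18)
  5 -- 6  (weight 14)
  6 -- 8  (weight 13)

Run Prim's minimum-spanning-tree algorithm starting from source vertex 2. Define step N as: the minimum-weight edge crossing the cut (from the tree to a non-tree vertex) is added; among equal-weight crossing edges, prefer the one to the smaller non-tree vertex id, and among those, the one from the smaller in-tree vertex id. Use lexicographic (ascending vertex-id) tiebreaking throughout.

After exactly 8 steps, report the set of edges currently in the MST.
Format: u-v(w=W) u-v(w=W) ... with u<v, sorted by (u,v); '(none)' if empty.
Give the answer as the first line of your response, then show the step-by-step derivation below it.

0-4(w=9) 1-2(w=1) 1-7(w=8) 2-3(w=4) 2-4(w=9) 2-6(w=6) 2-8(w=1) 4-5(w=13)

step 1: add edge 1-2 (w=1); MST = {1-2(w=1)}
step 2: add edge 2-8 (w=1); MST = {1-2(w=1) 2-8(w=1)}
step 3: add edge 2-3 (w=4); MST = {1-2(w=1) 2-3(w=4) 2-8(w=1)}
step 4: add edge 2-6 (w=6); MST = {1-2(w=1) 2-3(w=4) 2-6(w=6) 2-8(w=1)}
step 5: add edge 1-7 (w=8); MST = {1-2(w=1) 1-7(w=8) 2-3(w=4) 2-6(w=6) 2-8(w=1)}
step 6: add edge 2-4 (w=9); MST = {1-2(w=1) 1-7(w=8) 2-3(w=4) 2-4(w=9) 2-6(w=6) 2-8(w=1)}
step 7: add edge 0-4 (w=9); MST = {0-4(w=9) 1-2(w=1) 1-7(w=8) 2-3(w=4) 2-4(w=9) 2-6(w=6) 2-8(w=1)}
step 8: add edge 4-5 (w=13); MST = {0-4(w=9) 1-2(w=1) 1-7(w=8) 2-3(w=4) 2-4(w=9) 2-6(w=6) 2-8(w=1) 4-5(w=13)}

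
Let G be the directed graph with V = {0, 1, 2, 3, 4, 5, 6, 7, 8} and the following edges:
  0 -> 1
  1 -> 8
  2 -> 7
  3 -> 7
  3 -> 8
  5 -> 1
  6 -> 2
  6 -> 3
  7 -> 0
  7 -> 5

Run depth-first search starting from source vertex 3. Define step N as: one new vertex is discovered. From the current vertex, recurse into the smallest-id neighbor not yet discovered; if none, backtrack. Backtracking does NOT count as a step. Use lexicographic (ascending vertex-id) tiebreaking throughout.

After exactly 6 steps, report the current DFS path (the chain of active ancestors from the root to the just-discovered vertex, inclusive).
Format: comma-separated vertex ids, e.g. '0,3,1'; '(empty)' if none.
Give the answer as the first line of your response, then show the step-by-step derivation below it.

3,7,5

step 1: discover 3; path=3; order=3
step 2: discover 7; path=3>7; order=3,7
step 3: discover 0; path=3>7>0; order=3,7,0
step 4: discover 1; path=3>7>0>1; order=3,7,0,1
step 5: discover 8; path=3>7>0>1>8; order=3,7,0,1,8
step 6: discover 5; path=3>7>5; order=3,7,0,1,8,5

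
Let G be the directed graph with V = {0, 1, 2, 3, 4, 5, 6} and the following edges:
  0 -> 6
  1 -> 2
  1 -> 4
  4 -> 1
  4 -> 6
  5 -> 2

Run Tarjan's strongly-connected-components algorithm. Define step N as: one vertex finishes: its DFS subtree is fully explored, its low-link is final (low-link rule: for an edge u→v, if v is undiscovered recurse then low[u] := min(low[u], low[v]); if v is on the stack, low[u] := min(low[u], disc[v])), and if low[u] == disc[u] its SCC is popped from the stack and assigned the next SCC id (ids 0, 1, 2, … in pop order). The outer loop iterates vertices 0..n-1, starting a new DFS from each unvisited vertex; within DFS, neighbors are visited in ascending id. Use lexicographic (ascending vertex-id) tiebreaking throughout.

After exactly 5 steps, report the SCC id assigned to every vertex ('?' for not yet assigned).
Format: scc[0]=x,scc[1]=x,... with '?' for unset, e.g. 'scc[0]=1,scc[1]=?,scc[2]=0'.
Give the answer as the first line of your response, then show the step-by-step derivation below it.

scc[0]=1,scc[1]=3,scc[2]=2,scc[3]=?,scc[4]=3,scc[5]=?,scc[6]=0

step 1: low=(low[0]=0,low[1]=?,low[2]=?,low[3]=?,low[4]=?,low[5]=?,low[6]=1); scc=(scc[0]=?,scc[1]=?,scc[2]=?,scc[3]=?,scc[4]=?,scc[5]=?,scc[6]=0)
step 2: low=(low[0]=0,low[1]=?,low[2]=?,low[3]=?,low[4]=?,low[5]=?,low[6]=1); scc=(scc[0]=1,scc[1]=?,scc[2]=?,scc[3]=?,scc[4]=?,scc[5]=?,scc[6]=0)
step 3: low=(low[0]=0,low[1]=2,low[2]=3,low[3]=?,low[4]=?,low[5]=?,low[6]=1); scc=(scc[0]=1,scc[1]=?,scc[2]=2,scc[3]=?,scc[4]=?,scc[5]=?,scc[6]=0)
step 4: low=(low[0]=0,low[1]=2,low[2]=3,low[3]=?,low[4]=2,low[5]=?,low[6]=1); scc=(scc[0]=1,scc[1]=?,scc[2]=2,scc[3]=?,scc[4]=?,scc[5]=?,scc[6]=0)
step 5: low=(low[0]=0,low[1]=2,low[2]=3,low[3]=?,low[4]=2,low[5]=?,low[6]=1); scc=(scc[0]=1,scc[1]=3,scc[2]=2,scc[3]=?,scc[4]=3,scc[5]=?,scc[6]=0)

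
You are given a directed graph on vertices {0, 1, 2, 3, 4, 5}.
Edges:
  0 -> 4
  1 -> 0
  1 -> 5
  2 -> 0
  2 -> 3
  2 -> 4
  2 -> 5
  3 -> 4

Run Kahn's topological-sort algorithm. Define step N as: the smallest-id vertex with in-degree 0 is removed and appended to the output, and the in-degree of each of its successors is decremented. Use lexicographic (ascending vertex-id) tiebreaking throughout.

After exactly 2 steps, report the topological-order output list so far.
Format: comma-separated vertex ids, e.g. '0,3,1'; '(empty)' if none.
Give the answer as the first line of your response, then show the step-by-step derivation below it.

1,2

step 1: output 1; order=[1]; indeg=(1,0,0,1,3,1)
step 2: output 2; order=[1,2]; indeg=(0,0,0,0,2,0)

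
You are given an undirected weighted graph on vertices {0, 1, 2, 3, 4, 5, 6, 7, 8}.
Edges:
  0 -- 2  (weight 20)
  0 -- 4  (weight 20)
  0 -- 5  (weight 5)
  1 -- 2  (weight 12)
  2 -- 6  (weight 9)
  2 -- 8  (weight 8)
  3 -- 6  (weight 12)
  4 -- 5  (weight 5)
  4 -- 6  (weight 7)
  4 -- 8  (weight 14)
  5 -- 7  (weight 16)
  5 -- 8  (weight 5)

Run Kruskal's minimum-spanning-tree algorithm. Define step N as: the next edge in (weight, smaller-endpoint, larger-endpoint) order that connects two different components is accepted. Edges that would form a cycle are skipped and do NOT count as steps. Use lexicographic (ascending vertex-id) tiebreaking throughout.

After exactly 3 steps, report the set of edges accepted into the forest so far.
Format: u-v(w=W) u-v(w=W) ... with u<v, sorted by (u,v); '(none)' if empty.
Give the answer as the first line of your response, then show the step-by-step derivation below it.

0-5(w=5) 4-5(w=5) 5-8(w=5)

step 1: add edge 0-5 (w=5); MST = {0-5(w=5)}
step 2: add edge 4-5 (w=5); MST = {0-5(w=5) 4-5(w=5)}
step 3: add edge 5-8 (w=5); MST = {0-5(w=5) 4-5(w=5) 5-8(w=5)}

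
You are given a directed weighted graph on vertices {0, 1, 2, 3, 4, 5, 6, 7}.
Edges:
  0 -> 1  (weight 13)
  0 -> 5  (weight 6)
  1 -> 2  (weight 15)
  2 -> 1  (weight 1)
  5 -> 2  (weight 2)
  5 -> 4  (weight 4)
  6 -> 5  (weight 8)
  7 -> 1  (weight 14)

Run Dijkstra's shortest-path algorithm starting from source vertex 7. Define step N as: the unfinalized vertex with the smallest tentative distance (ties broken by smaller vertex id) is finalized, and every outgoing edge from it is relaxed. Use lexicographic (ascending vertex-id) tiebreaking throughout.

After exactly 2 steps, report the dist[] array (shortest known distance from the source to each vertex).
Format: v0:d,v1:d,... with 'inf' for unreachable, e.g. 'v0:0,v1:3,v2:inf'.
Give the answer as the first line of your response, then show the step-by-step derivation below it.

v0:inf,v1:14,v2:29,v3:inf,v4:inf,v5:inf,v6:inf,v7:0

step 1: dist = v0:inf,v1:14,v2:inf,v3:inf,v4:inf,v5:inf,v6:inf,v7:0
step 2: dist = v0:inf,v1:14,v2:29,v3:inf,v4:inf,v5:inf,v6:inf,v7:0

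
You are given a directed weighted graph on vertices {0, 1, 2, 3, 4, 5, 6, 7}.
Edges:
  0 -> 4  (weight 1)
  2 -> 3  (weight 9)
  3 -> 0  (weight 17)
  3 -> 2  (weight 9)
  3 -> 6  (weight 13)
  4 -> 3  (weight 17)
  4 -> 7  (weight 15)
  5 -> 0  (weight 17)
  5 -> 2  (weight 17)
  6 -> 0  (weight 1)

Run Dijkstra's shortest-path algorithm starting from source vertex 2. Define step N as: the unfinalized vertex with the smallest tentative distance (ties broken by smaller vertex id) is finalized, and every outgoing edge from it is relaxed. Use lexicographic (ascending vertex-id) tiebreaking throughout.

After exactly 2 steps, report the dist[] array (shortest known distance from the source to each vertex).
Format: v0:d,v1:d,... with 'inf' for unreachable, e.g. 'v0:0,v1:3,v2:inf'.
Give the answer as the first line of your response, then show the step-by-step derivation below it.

v0:26,v1:inf,v2:0,v3:9,v4:inf,v5:inf,v6:22,v7:inf

step 1: dist = v0:inf,v1:inf,v2:0,v3:9,v4:inf,v5:inf,v6:inf,v7:inf
step 2: dist = v0:26,v1:inf,v2:0,v3:9,v4:inf,v5:inf,v6:22,v7:inf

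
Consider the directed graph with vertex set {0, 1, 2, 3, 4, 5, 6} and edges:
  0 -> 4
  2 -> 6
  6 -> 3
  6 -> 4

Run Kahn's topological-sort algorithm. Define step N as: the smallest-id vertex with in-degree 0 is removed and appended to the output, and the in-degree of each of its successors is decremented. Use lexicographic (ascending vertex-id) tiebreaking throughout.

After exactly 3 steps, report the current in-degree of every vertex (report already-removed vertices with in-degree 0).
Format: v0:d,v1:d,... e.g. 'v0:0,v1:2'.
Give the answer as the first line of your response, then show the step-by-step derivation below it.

v0:0,v1:0,v2:0,v3:1,v4:1,v5:0,v6:0

step 1: output 0; order=[0]; indeg=(0,0,0,1,1,0,1)
step 2: output 1; order=[0,1]; indeg=(0,0,0,1,1,0,1)
step 3: output 2; order=[0,1,2]; indeg=(0,0,0,1,1,0,0)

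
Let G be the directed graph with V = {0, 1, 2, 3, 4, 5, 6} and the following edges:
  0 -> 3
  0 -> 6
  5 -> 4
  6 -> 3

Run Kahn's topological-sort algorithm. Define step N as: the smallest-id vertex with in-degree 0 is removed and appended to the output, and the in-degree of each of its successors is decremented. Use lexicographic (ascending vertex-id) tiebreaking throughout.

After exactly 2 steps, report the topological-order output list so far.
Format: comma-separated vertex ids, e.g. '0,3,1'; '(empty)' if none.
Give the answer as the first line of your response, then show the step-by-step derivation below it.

0,1

step 1: output 0; order=[0]; indeg=(0,0,0,1,1,0,0)
step 2: output 1; order=[0,1]; indeg=(0,0,0,1,1,0,0)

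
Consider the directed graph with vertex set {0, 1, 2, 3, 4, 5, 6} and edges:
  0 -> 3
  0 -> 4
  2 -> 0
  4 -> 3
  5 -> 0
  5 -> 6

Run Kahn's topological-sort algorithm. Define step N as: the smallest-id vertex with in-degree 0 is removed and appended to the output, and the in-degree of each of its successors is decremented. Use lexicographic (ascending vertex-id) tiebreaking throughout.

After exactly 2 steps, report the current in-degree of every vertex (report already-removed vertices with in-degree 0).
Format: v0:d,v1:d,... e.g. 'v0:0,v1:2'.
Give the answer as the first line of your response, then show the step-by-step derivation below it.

v0:1,v1:0,v2:0,v3:2,v4:1,v5:0,v6:1

step 1: output 1; order=[1]; indeg=(2,0,0,2,1,0,1)
step 2: output 2; order=[1,2]; indeg=(1,0,0,2,1,0,1)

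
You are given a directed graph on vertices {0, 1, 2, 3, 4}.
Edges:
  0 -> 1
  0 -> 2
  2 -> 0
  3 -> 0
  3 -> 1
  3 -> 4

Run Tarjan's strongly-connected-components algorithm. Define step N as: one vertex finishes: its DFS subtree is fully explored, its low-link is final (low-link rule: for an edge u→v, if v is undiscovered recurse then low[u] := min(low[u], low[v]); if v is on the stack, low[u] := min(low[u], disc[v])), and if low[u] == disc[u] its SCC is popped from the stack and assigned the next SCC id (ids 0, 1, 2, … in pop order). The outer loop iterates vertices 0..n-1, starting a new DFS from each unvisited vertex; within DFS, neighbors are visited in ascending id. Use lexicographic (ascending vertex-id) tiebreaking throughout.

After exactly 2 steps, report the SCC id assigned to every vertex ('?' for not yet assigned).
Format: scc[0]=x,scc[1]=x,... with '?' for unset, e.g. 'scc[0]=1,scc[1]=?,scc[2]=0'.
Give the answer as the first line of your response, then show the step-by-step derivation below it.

scc[0]=?,scc[1]=0,scc[2]=?,scc[3]=?,scc[4]=?

step 1: low=(low[0]=0,low[1]=1,low[2]=?,low[3]=?,low[4]=?); scc=(scc[0]=?,scc[1]=0,scc[2]=?,scc[3]=?,scc[4]=?)
step 2: low=(low[0]=0,low[1]=1,low[2]=0,low[3]=?,low[4]=?); scc=(scc[0]=?,scc[1]=0,scc[2]=?,scc[3]=?,scc[4]=?)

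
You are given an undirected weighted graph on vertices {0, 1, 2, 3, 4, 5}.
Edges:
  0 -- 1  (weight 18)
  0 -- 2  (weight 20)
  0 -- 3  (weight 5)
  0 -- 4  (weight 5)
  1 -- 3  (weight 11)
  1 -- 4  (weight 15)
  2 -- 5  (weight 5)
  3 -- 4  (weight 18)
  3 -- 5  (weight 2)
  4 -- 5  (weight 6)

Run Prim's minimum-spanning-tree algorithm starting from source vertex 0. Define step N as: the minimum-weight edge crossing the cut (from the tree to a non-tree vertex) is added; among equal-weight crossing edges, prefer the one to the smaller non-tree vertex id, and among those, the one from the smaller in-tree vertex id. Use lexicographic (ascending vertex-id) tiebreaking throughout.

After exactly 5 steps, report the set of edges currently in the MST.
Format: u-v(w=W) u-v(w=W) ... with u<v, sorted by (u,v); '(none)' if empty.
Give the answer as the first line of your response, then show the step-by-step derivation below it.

0-3(w=5) 0-4(w=5) 1-3(w=11) 2-5(w=5) 3-5(w=2)

step 1: add edge 0-3 (w=5); MST = {0-3(w=5)}
step 2: add edge 3-5 (w=2); MST = {0-3(w=5) 3-5(w=2)}
step 3: add edge 2-5 (w=5); MST = {0-3(w=5) 2-5(w=5) 3-5(w=2)}
step 4: add edge 0-4 (w=5); MST = {0-3(w=5) 0-4(w=5) 2-5(w=5) 3-5(w=2)}
step 5: add edge 1-3 (w=11); MST = {0-3(w=5) 0-4(w=5) 1-3(w=11) 2-5(w=5) 3-5(w=2)}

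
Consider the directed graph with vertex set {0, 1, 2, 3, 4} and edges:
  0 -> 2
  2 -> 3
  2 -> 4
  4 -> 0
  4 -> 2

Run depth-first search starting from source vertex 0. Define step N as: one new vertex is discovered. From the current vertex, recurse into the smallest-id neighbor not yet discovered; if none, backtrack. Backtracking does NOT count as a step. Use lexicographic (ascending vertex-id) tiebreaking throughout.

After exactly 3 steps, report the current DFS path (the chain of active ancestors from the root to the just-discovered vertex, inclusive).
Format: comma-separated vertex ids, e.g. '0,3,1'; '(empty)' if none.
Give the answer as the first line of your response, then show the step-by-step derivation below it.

0,2,3

step 1: discover 0; path=0; order=0
step 2: discover 2; path=0>2; order=0,2
step 3: discover 3; path=0>2>3; order=0,2,3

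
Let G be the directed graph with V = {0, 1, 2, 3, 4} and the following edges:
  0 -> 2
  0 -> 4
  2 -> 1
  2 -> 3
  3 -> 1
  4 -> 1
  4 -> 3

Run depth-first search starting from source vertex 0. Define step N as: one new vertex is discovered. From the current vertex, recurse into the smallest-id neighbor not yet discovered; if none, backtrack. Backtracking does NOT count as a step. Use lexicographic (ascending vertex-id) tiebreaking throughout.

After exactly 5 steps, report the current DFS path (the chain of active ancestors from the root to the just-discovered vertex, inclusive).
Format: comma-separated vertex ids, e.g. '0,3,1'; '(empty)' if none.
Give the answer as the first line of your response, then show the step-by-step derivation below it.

0,4

step 1: discover 0; path=0; order=0
step 2: discover 2; path=0>2; order=0,2
step 3: discover 1; path=0>2>1; order=0,2,1
step 4: discover 3; path=0>2>3; order=0,2,1,3
step 5: discover 4; path=0>4; order=0,2,1,3,4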